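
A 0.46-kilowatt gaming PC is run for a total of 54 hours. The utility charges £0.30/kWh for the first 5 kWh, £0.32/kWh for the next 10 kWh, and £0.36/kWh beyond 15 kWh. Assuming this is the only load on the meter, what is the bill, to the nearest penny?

Energy = 0.46 kW × 54 h = 24.84 kWh
Tier 1 (0–5 kWh): 5 × £0.30 = £1.5
Tier 2 (5–15 kWh): 10 × £0.32 = £3.2
Above 15 kWh: 9.84 × £0.36 = £3.5424
Bill = £8.24

£8.24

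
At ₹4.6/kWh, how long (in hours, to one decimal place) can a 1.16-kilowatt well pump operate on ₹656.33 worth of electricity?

123.0 h

Energy available = ₹656.33 ÷ ₹4.6/kWh = 142.6804 kWh
Hours = 142.6804 kWh ÷ 1.16 kW = 123.0 h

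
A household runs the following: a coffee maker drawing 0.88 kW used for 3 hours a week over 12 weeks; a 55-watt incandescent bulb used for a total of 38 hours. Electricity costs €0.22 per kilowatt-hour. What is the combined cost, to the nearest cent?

€7.43

coffee maker: Runtime = 3 h/week × 12 weeks = 36 h
coffee maker: 0.88 kW × 36 h = 31.68 kWh
incandescent bulb: 0.055 kW × 38 h = 2.09 kWh
Total energy = 33.77 kWh
Cost = 33.77 × €0.22 = €7.43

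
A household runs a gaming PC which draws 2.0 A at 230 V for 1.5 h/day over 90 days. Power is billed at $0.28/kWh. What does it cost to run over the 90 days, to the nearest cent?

$17.39

Power = 2.0 A × 230 V = 460 W = 0.46 kW
Runtime = 1.5 h/day × 90 days = 135 h
Energy = 0.46 kW × 135 h = 62.1 kWh
Cost = 62.1 kWh × $0.28/kWh = $17.39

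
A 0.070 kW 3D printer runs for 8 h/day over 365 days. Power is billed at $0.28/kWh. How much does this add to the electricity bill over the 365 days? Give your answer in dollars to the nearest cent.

$57.23

Runtime = 8 h/day × 365 days = 2920 h
Energy = 0.07 kW × 2920 h = 204.4 kWh
Cost = 204.4 kWh × $0.28/kWh = $57.23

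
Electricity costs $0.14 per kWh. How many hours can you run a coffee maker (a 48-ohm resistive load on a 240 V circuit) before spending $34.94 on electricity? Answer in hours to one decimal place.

Power = V²/R = 240²/48 = 1200 W = 1.2 kW
Energy available = $34.94 ÷ $0.14/kWh = 249.5714 kWh
Hours = 249.5714 kWh ÷ 1.2 kW = 208.0 h

208.0 h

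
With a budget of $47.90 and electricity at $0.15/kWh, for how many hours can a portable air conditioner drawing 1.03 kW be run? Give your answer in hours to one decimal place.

310.0 h

Energy available = $47.90 ÷ $0.15/kWh = 319.3333 kWh
Hours = 319.3333 kWh ÷ 1.03 kW = 310.0 h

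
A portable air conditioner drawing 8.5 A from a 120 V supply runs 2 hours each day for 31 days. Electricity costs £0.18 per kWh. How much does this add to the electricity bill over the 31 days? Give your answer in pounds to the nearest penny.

£11.38

Power = 8.5 A × 120 V = 1020 W = 1.02 kW
Runtime = 2 h/day × 31 days = 62 h
Energy = 1.02 kW × 62 h = 63.24 kWh
Cost = 63.24 kWh × £0.18/kWh = £11.38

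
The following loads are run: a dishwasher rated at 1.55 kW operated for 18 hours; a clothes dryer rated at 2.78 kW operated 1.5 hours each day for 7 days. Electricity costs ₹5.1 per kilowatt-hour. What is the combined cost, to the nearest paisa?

dishwasher: 1.55 kW × 18 h = 27.9 kWh
clothes dryer: Runtime = 1.5 h/day × 7 days = 10.5 h
clothes dryer: 2.78 kW × 10.5 h = 29.19 kWh
Total energy = 57.09 kWh
Cost = 57.09 × ₹5.1 = ₹291.16

₹291.16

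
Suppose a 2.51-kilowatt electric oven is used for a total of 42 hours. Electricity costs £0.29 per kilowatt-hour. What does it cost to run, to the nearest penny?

£30.57

Energy = 2.51 kW × 42 h = 105.42 kWh
Cost = 105.42 kWh × £0.29/kWh = £30.57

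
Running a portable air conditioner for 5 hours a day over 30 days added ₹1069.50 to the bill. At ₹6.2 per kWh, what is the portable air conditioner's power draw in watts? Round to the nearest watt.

1150 W

Energy = ₹1069.50 ÷ ₹6.2/kWh = 172.5 kWh
Runtime = 5 h/day × 30 days = 150 h
Power = 172.5 kWh ÷ 150 h = 1.15 kW = 1150 W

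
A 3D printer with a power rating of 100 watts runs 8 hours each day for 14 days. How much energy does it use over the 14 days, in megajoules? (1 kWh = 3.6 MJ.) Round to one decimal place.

40.3 MJ

Runtime = 8 h/day × 14 days = 112 h
Energy = 0.1 kW × 112 h = 11.2 kWh
= 11.2 × 3.6 MJ = 40.3 MJ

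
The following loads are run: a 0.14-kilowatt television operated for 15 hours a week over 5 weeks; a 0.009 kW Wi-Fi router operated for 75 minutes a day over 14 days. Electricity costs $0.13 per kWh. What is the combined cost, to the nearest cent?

$1.39

television: Runtime = 15 h/week × 5 weeks = 75 h
television: 0.14 kW × 75 h = 10.5 kWh
Wi-Fi router: Runtime = 75 min × 14 = 1050 min = 17.5 h
Wi-Fi router: 0.009 kW × 17.5 h = 0.1575 kWh
Total energy = 10.6575 kWh
Cost = 10.6575 × $0.13 = $1.39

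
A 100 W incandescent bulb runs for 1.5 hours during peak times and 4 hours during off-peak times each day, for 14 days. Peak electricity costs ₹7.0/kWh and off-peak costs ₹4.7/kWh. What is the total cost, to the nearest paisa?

Peak energy = 0.1 kW × 1.5 h × 14 = 2.1 kWh
Off-peak energy = 0.1 kW × 4 h × 14 = 5.6 kWh
Cost = 2.1 × ₹7.0 + 5.6 × ₹4.7 = ₹14.7 + ₹26.32 = ₹41.02

₹41.02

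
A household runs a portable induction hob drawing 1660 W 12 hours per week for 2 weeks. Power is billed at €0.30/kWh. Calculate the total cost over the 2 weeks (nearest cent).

€11.95

Runtime = 12 h/week × 2 weeks = 24 h
Energy = 1.66 kW × 24 h = 39.84 kWh
Cost = 39.84 kWh × €0.30/kWh = €11.95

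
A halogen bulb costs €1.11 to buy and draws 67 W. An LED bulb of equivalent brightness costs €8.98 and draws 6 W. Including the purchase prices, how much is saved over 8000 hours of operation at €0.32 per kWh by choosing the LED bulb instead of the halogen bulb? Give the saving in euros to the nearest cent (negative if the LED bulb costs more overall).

halogen bulb: €1.11 + (67/1000) kW × 8000 h × €0.32 = €1.11 + €171.52 = €172.63
LED bulb: €8.98 + (6/1000) kW × 8000 h × €0.32 = €8.98 + €15.36 = €24.34
Saving = €172.63 − €24.34 = €148.29

€148.29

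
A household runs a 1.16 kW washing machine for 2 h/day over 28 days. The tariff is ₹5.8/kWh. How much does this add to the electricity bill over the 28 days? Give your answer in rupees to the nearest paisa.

Runtime = 2 h/day × 28 days = 56 h
Energy = 1.16 kW × 56 h = 64.96 kWh
Cost = 64.96 kWh × ₹5.8/kWh = ₹376.77

₹376.77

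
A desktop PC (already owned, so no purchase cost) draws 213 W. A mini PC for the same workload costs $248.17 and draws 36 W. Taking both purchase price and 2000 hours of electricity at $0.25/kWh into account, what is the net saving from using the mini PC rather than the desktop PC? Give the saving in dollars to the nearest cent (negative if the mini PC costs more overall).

desktop PC: $0.00 + (213/1000) kW × 2000 h × $0.25 = $0.00 + $106.5 = $106.5
mini PC: $248.17 + (36/1000) kW × 2000 h × $0.25 = $248.17 + $18 = $266.17
Saving = $106.5 − $266.17 = −$159.67

-$159.67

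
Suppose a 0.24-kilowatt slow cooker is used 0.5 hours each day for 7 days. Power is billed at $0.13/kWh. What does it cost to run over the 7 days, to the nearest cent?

$0.11

Runtime = 0.5 h/day × 7 days = 3.5 h
Energy = 0.24 kW × 3.5 h = 0.84 kWh
Cost = 0.84 kWh × $0.13/kWh = $0.11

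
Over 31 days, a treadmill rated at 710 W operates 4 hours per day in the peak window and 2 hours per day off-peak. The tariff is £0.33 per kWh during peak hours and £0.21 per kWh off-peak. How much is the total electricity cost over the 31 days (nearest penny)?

Peak energy = 0.71 kW × 4 h × 31 = 88.04 kWh
Off-peak energy = 0.71 kW × 2 h × 31 = 44.02 kWh
Cost = 88.04 × £0.33 + 44.02 × £0.21 = £29.0532 + £9.2442 = £38.30

£38.30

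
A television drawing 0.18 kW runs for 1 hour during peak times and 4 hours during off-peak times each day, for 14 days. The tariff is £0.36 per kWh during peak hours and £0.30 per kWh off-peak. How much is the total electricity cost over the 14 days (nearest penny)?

£3.93

Peak energy = 0.18 kW × 1 h × 14 = 2.52 kWh
Off-peak energy = 0.18 kW × 4 h × 14 = 10.08 kWh
Cost = 2.52 × £0.36 + 10.08 × £0.30 = £0.9072 + £3.024 = £3.93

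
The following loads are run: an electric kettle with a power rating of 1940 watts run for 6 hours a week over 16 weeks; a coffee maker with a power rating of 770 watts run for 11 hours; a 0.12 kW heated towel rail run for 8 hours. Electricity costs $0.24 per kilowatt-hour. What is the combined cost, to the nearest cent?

electric kettle: Runtime = 6 h/week × 16 weeks = 96 h
electric kettle: 1.94 kW × 96 h = 186.24 kWh
coffee maker: 0.77 kW × 11 h = 8.47 kWh
heated towel rail: 0.12 kW × 8 h = 0.96 kWh
Total energy = 195.67 kWh
Cost = 195.67 × $0.24 = $46.96

$46.96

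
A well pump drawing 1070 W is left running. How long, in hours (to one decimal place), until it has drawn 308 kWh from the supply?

287.9 h

Hours = 308 kWh ÷ 1.07 kW = 287.9 h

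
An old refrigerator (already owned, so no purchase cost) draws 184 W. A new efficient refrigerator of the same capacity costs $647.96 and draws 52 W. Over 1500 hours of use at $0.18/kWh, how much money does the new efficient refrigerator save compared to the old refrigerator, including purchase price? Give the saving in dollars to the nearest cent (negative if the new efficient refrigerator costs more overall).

-$612.32

old refrigerator: $0.00 + (184/1000) kW × 1500 h × $0.18 = $0.00 + $49.68 = $49.68
new efficient refrigerator: $647.96 + (52/1000) kW × 1500 h × $0.18 = $647.96 + $14.04 = $662
Saving = $49.68 − $662 = −$612.32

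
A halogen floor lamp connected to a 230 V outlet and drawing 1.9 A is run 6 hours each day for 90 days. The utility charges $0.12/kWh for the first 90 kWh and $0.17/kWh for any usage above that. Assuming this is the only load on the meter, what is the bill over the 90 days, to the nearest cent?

Power = 1.9 A × 230 V = 437 W = 0.437 kW
Runtime = 6 h/day × 90 days = 540 h
Energy = 0.437 kW × 540 h = 235.98 kWh
Tier 1 (0–90 kWh): 90 × $0.12 = $10.8
Above 90 kWh: 145.98 × $0.17 = $24.8166
Bill = $35.62

$35.62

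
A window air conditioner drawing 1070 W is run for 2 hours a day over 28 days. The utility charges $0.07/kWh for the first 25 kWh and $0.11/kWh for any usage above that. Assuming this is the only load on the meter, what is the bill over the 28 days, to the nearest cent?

Runtime = 2 h/day × 28 days = 56 h
Energy = 1.07 kW × 56 h = 59.92 kWh
Tier 1 (0–25 kWh): 25 × $0.07 = $1.75
Above 25 kWh: 34.92 × $0.11 = $3.8412
Bill = $5.59

$5.59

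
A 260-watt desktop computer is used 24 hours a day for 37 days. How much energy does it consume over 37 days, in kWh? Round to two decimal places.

230.88 kWh

Runtime = 24 h × 37 = 888 h
Energy = 0.26 kW × 888 h = 230.88 kWh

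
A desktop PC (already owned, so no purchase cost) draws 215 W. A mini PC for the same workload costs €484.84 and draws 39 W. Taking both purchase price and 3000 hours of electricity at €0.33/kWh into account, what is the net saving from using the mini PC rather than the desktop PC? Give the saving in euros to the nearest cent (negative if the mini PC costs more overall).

desktop PC: €0.00 + (215/1000) kW × 3000 h × €0.33 = €0.00 + €212.85 = €212.85
mini PC: €484.84 + (39/1000) kW × 3000 h × €0.33 = €484.84 + €38.61 = €523.45
Saving = €212.85 − €523.45 = −€310.6

-€310.60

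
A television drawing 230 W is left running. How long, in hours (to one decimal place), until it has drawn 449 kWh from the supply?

Hours = 449 kWh ÷ 0.23 kW = 1952.2 h

1952.2 h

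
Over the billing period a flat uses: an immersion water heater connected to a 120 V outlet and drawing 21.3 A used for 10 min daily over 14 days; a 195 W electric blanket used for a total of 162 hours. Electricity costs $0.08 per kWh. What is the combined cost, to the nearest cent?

$3.00

immersion water heater: Power = 21.3 A × 120 V = 2556 W = 2.556 kW
immersion water heater: Runtime = 10 min × 14 = 140 min = 2.333333… h
immersion water heater: 2.556 kW × 2.333333… h = 5.964 kWh
electric blanket: 0.195 kW × 162 h = 31.59 kWh
Total energy = 37.554 kWh
Cost = 37.554 × $0.08 = $3.00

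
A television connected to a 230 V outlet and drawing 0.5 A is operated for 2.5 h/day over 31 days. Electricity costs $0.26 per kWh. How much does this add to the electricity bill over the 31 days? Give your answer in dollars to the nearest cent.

Power = 0.5 A × 230 V = 115 W = 0.115 kW
Runtime = 2.5 h/day × 31 days = 77.5 h
Energy = 0.115 kW × 77.5 h = 8.9125 kWh
Cost = 8.9125 kWh × $0.26/kWh = $2.32

$2.32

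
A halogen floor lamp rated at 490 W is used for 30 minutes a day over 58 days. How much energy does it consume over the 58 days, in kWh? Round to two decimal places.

Runtime = 30 min × 58 = 1740 min = 29 h
Energy = 0.49 kW × 29 h = 14.21 kWh

14.21 kWh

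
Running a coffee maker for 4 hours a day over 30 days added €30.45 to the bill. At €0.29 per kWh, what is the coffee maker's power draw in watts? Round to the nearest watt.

875 W

Energy = €30.45 ÷ €0.29/kWh = 105 kWh
Runtime = 4 h/day × 30 days = 120 h
Power = 105 kWh ÷ 120 h = 0.875 kW = 875 W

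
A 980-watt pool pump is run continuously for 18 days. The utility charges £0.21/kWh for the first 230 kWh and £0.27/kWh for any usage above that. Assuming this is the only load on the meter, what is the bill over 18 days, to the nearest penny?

£100.51

Runtime = 24 h × 18 = 432 h
Energy = 0.98 kW × 432 h = 423.36 kWh
Tier 1 (0–230 kWh): 230 × £0.21 = £48.3
Above 230 kWh: 193.36 × £0.27 = £52.2072
Bill = £100.51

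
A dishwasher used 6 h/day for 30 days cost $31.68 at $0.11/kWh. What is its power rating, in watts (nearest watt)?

1600 W

Energy = $31.68 ÷ $0.11/kWh = 288 kWh
Runtime = 6 h/day × 30 days = 180 h
Power = 288 kWh ÷ 180 h = 1.6 kW = 1600 W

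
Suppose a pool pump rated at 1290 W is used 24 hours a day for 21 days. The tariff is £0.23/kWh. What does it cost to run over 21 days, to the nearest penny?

Runtime = 24 h × 21 = 504 h
Energy = 1.29 kW × 504 h = 650.16 kWh
Cost = 650.16 kWh × £0.23/kWh = £149.54

£149.54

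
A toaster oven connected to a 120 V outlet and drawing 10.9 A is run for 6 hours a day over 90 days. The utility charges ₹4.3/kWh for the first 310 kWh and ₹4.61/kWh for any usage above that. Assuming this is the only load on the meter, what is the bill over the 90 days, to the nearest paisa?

Power = 10.9 A × 120 V = 1308 W = 1.308 kW
Runtime = 6 h/day × 90 days = 540 h
Energy = 1.308 kW × 540 h = 706.32 kWh
Tier 1 (0–310 kWh): 310 × ₹4.3 = ₹1333
Above 310 kWh: 396.32 × ₹4.61 = ₹1827.0352
Bill = ₹3160.04

₹3160.04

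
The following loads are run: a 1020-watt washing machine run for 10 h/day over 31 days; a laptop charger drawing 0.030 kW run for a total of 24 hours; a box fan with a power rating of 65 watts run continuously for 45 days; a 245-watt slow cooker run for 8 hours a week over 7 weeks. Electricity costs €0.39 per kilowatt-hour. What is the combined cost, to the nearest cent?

€156.33

washing machine: Runtime = 10 h/day × 31 days = 310 h
washing machine: 1.02 kW × 310 h = 316.2 kWh
laptop charger: 0.03 kW × 24 h = 0.72 kWh
box fan: Runtime = 24 h × 45 = 1080 h
box fan: 0.065 kW × 1080 h = 70.2 kWh
slow cooker: Runtime = 8 h/week × 7 weeks = 56 h
slow cooker: 0.245 kW × 56 h = 13.72 kWh
Total energy = 400.84 kWh
Cost = 400.84 × €0.39 = €156.33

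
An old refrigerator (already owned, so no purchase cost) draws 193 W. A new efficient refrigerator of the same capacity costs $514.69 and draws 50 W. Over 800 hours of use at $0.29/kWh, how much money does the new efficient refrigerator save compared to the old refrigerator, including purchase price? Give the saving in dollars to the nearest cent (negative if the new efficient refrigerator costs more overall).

-$481.51

old refrigerator: $0.00 + (193/1000) kW × 800 h × $0.29 = $0.00 + $44.776 = $44.776
new efficient refrigerator: $514.69 + (50/1000) kW × 800 h × $0.29 = $514.69 + $11.6 = $526.29
Saving = $44.776 − $526.29 = −$481.514 → -$481.51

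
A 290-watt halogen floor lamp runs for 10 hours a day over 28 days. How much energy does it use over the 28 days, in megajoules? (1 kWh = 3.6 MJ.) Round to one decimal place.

Runtime = 10 h/day × 28 days = 280 h
Energy = 0.29 kW × 280 h = 81.2 kWh
= 81.2 × 3.6 MJ = 292.3 MJ

292.3 MJ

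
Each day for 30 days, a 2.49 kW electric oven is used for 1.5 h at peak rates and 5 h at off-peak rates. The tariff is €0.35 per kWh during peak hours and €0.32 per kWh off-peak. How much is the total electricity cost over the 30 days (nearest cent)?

Peak energy = 2.49 kW × 1.5 h × 30 = 112.05 kWh
Off-peak energy = 2.49 kW × 5 h × 30 = 373.5 kWh
Cost = 112.05 × €0.35 + 373.5 × €0.32 = €39.2175 + €119.52 = €158.74

€158.74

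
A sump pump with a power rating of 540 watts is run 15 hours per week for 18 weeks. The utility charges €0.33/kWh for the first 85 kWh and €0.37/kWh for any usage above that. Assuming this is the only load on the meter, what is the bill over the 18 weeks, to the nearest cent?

€50.55

Runtime = 15 h/week × 18 weeks = 270 h
Energy = 0.54 kW × 270 h = 145.8 kWh
Tier 1 (0–85 kWh): 85 × €0.33 = €28.05
Above 85 kWh: 60.8 × €0.37 = €22.496
Bill = €50.55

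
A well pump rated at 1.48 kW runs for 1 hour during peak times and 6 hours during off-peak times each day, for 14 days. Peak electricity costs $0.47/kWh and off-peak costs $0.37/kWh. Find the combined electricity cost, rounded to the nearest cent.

Peak energy = 1.48 kW × 1 h × 14 = 20.72 kWh
Off-peak energy = 1.48 kW × 6 h × 14 = 124.32 kWh
Cost = 20.72 × $0.47 + 124.32 × $0.37 = $9.7384 + $45.9984 = $55.74

$55.74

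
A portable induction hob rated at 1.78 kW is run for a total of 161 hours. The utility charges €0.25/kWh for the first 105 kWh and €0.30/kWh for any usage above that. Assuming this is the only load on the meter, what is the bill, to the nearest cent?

Energy = 1.78 kW × 161 h = 286.58 kWh
Tier 1 (0–105 kWh): 105 × €0.25 = €26.25
Above 105 kWh: 181.58 × €0.30 = €54.474
Bill = €80.72

€80.72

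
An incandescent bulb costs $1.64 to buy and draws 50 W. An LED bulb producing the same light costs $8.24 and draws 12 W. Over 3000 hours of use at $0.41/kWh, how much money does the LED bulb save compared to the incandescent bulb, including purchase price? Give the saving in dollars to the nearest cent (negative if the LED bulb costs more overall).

$40.14

incandescent bulb: $1.64 + (50/1000) kW × 3000 h × $0.41 = $1.64 + $61.5 = $63.14
LED bulb: $8.24 + (12/1000) kW × 3000 h × $0.41 = $8.24 + $14.76 = $23
Saving = $63.14 − $23 = $40.14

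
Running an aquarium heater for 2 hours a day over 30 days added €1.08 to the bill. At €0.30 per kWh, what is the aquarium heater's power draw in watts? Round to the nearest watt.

60 W

Energy = €1.08 ÷ €0.30/kWh = 3.6 kWh
Runtime = 2 h/day × 30 days = 60 h
Power = 3.6 kWh ÷ 60 h = 0.06 kW = 60 W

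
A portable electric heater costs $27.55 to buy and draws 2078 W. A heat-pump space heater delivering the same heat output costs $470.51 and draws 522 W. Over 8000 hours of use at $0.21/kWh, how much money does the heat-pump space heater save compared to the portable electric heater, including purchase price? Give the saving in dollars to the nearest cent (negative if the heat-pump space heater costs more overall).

portable electric heater: $27.55 + (2078/1000) kW × 8000 h × $0.21 = $27.55 + $3491.04 = $3518.59
heat-pump space heater: $470.51 + (522/1000) kW × 8000 h × $0.21 = $470.51 + $876.96 = $1347.47
Saving = $3518.59 − $1347.47 = $2171.12

$2171.12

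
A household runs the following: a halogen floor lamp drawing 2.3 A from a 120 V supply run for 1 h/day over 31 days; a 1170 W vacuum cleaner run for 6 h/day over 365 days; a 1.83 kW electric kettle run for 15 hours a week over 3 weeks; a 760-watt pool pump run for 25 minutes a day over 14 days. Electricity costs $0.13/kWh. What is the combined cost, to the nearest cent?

$345.49

halogen floor lamp: Power = 2.3 A × 120 V = 276 W = 0.276 kW
halogen floor lamp: Runtime = 1 h/day × 31 days = 31 h
halogen floor lamp: 0.276 kW × 31 h = 8.556 kWh
vacuum cleaner: Runtime = 6 h/day × 365 days = 2190 h
vacuum cleaner: 1.17 kW × 2190 h = 2562.3 kWh
electric kettle: Runtime = 15 h/week × 3 weeks = 45 h
electric kettle: 1.83 kW × 45 h = 82.35 kWh
pool pump: Runtime = 25 min × 14 = 350 min = 5.833333… h
pool pump: 0.76 kW × 5.833333… h = 4.433333… kWh
Total energy = 2657.639333… kWh
Cost = 2657.639333… × $0.13 = $345.49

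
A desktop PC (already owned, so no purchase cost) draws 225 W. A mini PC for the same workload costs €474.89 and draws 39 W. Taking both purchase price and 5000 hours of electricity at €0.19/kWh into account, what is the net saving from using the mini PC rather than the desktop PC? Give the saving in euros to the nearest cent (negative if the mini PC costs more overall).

-€298.19

desktop PC: €0.00 + (225/1000) kW × 5000 h × €0.19 = €0.00 + €213.75 = €213.75
mini PC: €474.89 + (39/1000) kW × 5000 h × €0.19 = €474.89 + €37.05 = €511.94
Saving = €213.75 − €511.94 = −€298.19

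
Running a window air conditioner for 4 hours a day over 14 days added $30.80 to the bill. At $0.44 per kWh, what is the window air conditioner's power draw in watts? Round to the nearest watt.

1250 W

Energy = $30.80 ÷ $0.44/kWh = 70 kWh
Runtime = 4 h/day × 14 days = 56 h
Power = 70 kWh ÷ 56 h = 1.25 kW = 1250 W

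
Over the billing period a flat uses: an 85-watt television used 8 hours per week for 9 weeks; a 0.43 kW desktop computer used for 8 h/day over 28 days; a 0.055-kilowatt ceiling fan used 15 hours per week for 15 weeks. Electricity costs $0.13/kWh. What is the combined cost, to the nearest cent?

television: Runtime = 8 h/week × 9 weeks = 72 h
television: 0.085 kW × 72 h = 6.12 kWh
desktop computer: Runtime = 8 h/day × 28 days = 224 h
desktop computer: 0.43 kW × 224 h = 96.32 kWh
ceiling fan: Runtime = 15 h/week × 15 weeks = 225 h
ceiling fan: 0.055 kW × 225 h = 12.375 kWh
Total energy = 114.815 kWh
Cost = 114.815 × $0.13 = $14.93

$14.93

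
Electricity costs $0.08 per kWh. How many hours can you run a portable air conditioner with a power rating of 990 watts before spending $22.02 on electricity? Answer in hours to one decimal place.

Energy available = $22.02 ÷ $0.08/kWh = 275.25 kWh
Hours = 275.25 kWh ÷ 0.99 kW = 278.0 h

278.0 h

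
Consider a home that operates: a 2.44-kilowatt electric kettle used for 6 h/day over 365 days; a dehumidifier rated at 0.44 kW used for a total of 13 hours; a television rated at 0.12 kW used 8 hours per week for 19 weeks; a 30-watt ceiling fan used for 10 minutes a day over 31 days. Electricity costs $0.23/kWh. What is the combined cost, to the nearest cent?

$1234.57

electric kettle: Runtime = 6 h/day × 365 days = 2190 h
electric kettle: 2.44 kW × 2190 h = 5343.6 kWh
dehumidifier: 0.44 kW × 13 h = 5.72 kWh
television: Runtime = 8 h/week × 19 weeks = 152 h
television: 0.12 kW × 152 h = 18.24 kWh
ceiling fan: Runtime = 10 min × 31 = 310 min = 5.166666… h
ceiling fan: 0.03 kW × 5.166666… h = 0.155 kWh
Total energy = 5367.715 kWh
Cost = 5367.715 × $0.23 = $1234.57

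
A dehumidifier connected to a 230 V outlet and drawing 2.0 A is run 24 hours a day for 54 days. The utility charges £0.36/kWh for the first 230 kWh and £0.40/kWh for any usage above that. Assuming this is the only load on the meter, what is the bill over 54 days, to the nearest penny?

Power = 2.0 A × 230 V = 460 W = 0.46 kW
Runtime = 24 h × 54 = 1296 h
Energy = 0.46 kW × 1296 h = 596.16 kWh
Tier 1 (0–230 kWh): 230 × £0.36 = £82.8
Above 230 kWh: 366.16 × £0.40 = £146.464
Bill = £229.26

£229.26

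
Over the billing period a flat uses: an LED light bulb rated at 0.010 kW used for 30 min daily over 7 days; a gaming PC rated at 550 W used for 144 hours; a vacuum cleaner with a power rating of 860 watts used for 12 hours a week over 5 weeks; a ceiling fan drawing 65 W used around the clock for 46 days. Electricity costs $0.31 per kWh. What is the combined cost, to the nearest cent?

LED light bulb: Runtime = 30 min × 7 = 210 min = 3.5 h
LED light bulb: 0.01 kW × 3.5 h = 0.035 kWh
gaming PC: 0.55 kW × 144 h = 79.2 kWh
vacuum cleaner: Runtime = 12 h/week × 5 weeks = 60 h
vacuum cleaner: 0.86 kW × 60 h = 51.6 kWh
ceiling fan: Runtime = 24 h × 46 = 1104 h
ceiling fan: 0.065 kW × 1104 h = 71.76 kWh
Total energy = 202.595 kWh
Cost = 202.595 × $0.31 = $62.80

$62.80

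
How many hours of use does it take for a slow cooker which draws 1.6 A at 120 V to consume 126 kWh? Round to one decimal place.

Power = 1.6 A × 120 V = 192 W = 0.192 kW
Hours = 126 kWh ÷ 0.192 kW = 656.3 h

656.3 h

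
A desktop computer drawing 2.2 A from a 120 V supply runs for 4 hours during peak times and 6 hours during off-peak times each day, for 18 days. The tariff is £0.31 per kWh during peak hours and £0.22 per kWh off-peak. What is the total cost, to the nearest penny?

£12.17

Power = 2.2 A × 120 V = 264 W = 0.264 kW
Peak energy = 0.264 kW × 4 h × 18 = 19.008 kWh
Off-peak energy = 0.264 kW × 6 h × 18 = 28.512 kWh
Cost = 19.008 × £0.31 + 28.512 × £0.22 = £5.89248 + £6.27264 = £12.17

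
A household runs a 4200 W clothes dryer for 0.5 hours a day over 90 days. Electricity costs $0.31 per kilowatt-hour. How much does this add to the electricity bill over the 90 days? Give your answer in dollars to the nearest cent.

$58.59

Runtime = 0.5 h/day × 90 days = 45 h
Energy = 4.2 kW × 45 h = 189 kWh
Cost = 189 kWh × $0.31/kWh = $58.59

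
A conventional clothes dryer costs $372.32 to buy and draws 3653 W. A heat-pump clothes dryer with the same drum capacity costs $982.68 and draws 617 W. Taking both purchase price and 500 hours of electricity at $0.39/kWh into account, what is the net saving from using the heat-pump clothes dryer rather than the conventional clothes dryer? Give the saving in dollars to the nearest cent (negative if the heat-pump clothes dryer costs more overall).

-$18.34

conventional clothes dryer: $372.32 + (3653/1000) kW × 500 h × $0.39 = $372.32 + $712.335 = $1084.655
heat-pump clothes dryer: $982.68 + (617/1000) kW × 500 h × $0.39 = $982.68 + $120.315 = $1102.995
Saving = $1084.655 − $1102.995 = −$18.34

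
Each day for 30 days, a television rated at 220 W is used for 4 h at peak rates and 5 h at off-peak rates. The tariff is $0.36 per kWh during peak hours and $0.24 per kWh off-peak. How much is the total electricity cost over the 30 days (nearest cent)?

Peak energy = 0.22 kW × 4 h × 30 = 26.4 kWh
Off-peak energy = 0.22 kW × 5 h × 30 = 33 kWh
Cost = 26.4 × $0.36 + 33 × $0.24 = $9.504 + $7.92 = $17.42

$17.42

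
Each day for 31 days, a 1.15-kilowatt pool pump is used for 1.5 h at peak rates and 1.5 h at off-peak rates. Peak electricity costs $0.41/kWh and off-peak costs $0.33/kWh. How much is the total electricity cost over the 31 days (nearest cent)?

$39.57

Peak energy = 1.15 kW × 1.5 h × 31 = 53.475 kWh
Off-peak energy = 1.15 kW × 1.5 h × 31 = 53.475 kWh
Cost = 53.475 × $0.41 + 53.475 × $0.33 = $21.92475 + $17.64675 = $39.57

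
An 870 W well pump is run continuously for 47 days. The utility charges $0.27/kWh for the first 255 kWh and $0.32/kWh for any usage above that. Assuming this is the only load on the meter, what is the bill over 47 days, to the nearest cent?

$301.29

Runtime = 24 h × 47 = 1128 h
Energy = 0.87 kW × 1128 h = 981.36 kWh
Tier 1 (0–255 kWh): 255 × $0.27 = $68.85
Above 255 kWh: 726.36 × $0.32 = $232.4352
Bill = $301.29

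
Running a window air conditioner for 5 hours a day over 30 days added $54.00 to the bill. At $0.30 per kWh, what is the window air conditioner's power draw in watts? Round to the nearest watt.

Energy = $54.00 ÷ $0.30/kWh = 180 kWh
Runtime = 5 h/day × 30 days = 150 h
Power = 180 kWh ÷ 150 h = 1.2 kW = 1200 W

1200 W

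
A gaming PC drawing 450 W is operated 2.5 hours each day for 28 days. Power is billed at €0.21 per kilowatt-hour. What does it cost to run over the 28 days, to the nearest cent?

Runtime = 2.5 h/day × 28 days = 70 h
Energy = 0.45 kW × 70 h = 31.5 kWh
Cost = 31.5 kWh × €0.21/kWh = €6.62

€6.62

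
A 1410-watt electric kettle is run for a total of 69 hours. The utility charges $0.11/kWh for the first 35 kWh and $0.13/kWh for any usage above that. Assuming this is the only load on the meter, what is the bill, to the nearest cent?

$11.95

Energy = 1.41 kW × 69 h = 97.29 kWh
Tier 1 (0–35 kWh): 35 × $0.11 = $3.85
Above 35 kWh: 62.29 × $0.13 = $8.0977
Bill = $11.95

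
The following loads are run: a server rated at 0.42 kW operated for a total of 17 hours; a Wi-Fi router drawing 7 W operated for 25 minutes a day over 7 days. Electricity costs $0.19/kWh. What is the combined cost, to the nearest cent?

server: 0.42 kW × 17 h = 7.14 kWh
Wi-Fi router: Runtime = 25 min × 7 = 175 min = 2.916666… h
Wi-Fi router: 0.007 kW × 2.916666… h = 0.020416… kWh
Total energy = 7.160416… kWh
Cost = 7.160416… × $0.19 = $1.36

$1.36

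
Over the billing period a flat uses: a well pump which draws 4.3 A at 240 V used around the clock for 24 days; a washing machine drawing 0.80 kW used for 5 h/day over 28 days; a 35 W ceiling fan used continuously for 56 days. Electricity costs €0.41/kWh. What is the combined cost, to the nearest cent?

well pump: Power = 4.3 A × 240 V = 1032 W = 1.032 kW
well pump: Runtime = 24 h × 24 = 576 h
well pump: 1.032 kW × 576 h = 594.432 kWh
washing machine: Runtime = 5 h/day × 28 days = 140 h
washing machine: 0.8 kW × 140 h = 112 kWh
ceiling fan: Runtime = 24 h × 56 = 1344 h
ceiling fan: 0.035 kW × 1344 h = 47.04 kWh
Total energy = 753.472 kWh
Cost = 753.472 × €0.41 = €308.92

€308.92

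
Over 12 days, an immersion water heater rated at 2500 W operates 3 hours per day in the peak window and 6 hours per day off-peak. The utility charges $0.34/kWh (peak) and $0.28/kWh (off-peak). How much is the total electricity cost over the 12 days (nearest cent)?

Peak energy = 2.5 kW × 3 h × 12 = 90 kWh
Off-peak energy = 2.5 kW × 6 h × 12 = 180 kWh
Cost = 90 × $0.34 + 180 × $0.28 = $30.6 + $50.4 = $81.00

$81.00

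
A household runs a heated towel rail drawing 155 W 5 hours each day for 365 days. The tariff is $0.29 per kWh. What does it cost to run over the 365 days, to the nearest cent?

Runtime = 5 h/day × 365 days = 1825 h
Energy = 0.155 kW × 1825 h = 282.875 kWh
Cost = 282.875 kWh × $0.29/kWh = $82.03

$82.03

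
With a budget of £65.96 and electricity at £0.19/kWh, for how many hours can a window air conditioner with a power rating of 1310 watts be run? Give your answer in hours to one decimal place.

265.0 h

Energy available = £65.96 ÷ £0.19/kWh = 347.1579 kWh
Hours = 347.1579 kWh ÷ 1.31 kW = 265.0 h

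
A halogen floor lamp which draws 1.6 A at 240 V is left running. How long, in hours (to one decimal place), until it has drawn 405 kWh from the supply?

1054.7 h

Power = 1.6 A × 240 V = 384 W = 0.384 kW
Hours = 405 kWh ÷ 0.384 kW = 1054.7 h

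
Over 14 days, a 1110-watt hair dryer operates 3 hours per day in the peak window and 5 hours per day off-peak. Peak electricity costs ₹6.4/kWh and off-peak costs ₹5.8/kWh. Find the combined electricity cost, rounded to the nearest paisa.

₹749.03

Peak energy = 1.11 kW × 3 h × 14 = 46.62 kWh
Off-peak energy = 1.11 kW × 5 h × 14 = 77.7 kWh
Cost = 46.62 × ₹6.4 + 77.7 × ₹5.8 = ₹298.368 + ₹450.66 = ₹749.03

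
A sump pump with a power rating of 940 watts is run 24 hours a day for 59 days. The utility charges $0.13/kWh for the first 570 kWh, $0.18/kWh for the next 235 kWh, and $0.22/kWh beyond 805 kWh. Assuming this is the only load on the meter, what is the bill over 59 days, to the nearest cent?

$232.13

Runtime = 24 h × 59 = 1416 h
Energy = 0.94 kW × 1416 h = 1331.04 kWh
Tier 1 (0–570 kWh): 570 × $0.13 = $74.1
Tier 2 (570–805 kWh): 235 × $0.18 = $42.3
Above 805 kWh: 526.04 × $0.22 = $115.7288
Bill = $232.13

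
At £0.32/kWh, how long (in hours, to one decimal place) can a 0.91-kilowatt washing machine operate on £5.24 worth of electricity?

Energy available = £5.24 ÷ £0.32/kWh = 16.375 kWh
Hours = 16.375 kWh ÷ 0.91 kW = 18.0 h

18.0 h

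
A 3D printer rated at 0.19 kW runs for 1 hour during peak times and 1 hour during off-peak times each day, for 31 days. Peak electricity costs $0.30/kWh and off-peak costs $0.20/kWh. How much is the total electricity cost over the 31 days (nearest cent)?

$2.95

Peak energy = 0.19 kW × 1 h × 31 = 5.89 kWh
Off-peak energy = 0.19 kW × 1 h × 31 = 5.89 kWh
Cost = 5.89 × $0.30 + 5.89 × $0.20 = $1.767 + $1.178 = $2.95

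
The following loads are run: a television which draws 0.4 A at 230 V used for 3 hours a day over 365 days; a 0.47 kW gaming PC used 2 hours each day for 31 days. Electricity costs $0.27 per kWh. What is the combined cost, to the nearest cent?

$35.07

television: Power = 0.4 A × 230 V = 92 W = 0.092 kW
television: Runtime = 3 h/day × 365 days = 1095 h
television: 0.092 kW × 1095 h = 100.74 kWh
gaming PC: Runtime = 2 h/day × 31 days = 62 h
gaming PC: 0.47 kW × 62 h = 29.14 kWh
Total energy = 129.88 kWh
Cost = 129.88 × $0.27 = $35.07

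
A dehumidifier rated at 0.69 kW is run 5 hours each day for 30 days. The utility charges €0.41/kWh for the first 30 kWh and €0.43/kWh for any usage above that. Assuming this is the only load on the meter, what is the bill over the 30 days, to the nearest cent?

€43.91

Runtime = 5 h/day × 30 days = 150 h
Energy = 0.69 kW × 150 h = 103.5 kWh
Tier 1 (0–30 kWh): 30 × €0.41 = €12.3
Above 30 kWh: 73.5 × €0.43 = €31.605
Bill = €43.91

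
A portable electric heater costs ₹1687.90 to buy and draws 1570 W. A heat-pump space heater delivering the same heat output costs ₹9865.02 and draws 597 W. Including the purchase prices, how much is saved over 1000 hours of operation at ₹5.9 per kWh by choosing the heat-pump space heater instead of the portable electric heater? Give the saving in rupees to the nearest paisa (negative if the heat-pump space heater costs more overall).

-₹2436.42

portable electric heater: ₹1687.90 + (1570/1000) kW × 1000 h × ₹5.9 = ₹1687.90 + ₹9263 = ₹10950.9
heat-pump space heater: ₹9865.02 + (597/1000) kW × 1000 h × ₹5.9 = ₹9865.02 + ₹3522.3 = ₹13387.32
Saving = ₹10950.9 − ₹13387.32 = −₹2436.42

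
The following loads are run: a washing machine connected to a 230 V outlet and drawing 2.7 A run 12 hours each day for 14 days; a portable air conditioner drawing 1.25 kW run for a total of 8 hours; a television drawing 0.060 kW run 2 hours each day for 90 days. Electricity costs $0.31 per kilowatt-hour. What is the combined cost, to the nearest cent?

$38.79

washing machine: Power = 2.7 A × 230 V = 621 W = 0.621 kW
washing machine: Runtime = 12 h/day × 14 days = 168 h
washing machine: 0.621 kW × 168 h = 104.328 kWh
portable air conditioner: 1.25 kW × 8 h = 10 kWh
television: Runtime = 2 h/day × 90 days = 180 h
television: 0.06 kW × 180 h = 10.8 kWh
Total energy = 125.128 kWh
Cost = 125.128 × $0.31 = $38.79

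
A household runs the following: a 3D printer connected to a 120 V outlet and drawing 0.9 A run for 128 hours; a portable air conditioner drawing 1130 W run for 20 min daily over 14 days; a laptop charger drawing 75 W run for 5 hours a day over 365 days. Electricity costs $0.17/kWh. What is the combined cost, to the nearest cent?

$26.52

3D printer: Power = 0.9 A × 120 V = 108 W = 0.108 kW
3D printer: 0.108 kW × 128 h = 13.824 kWh
portable air conditioner: Runtime = 20 min × 14 = 280 min = 4.666666… h
portable air conditioner: 1.13 kW × 4.666666… h = 5.273333… kWh
laptop charger: Runtime = 5 h/day × 365 days = 1825 h
laptop charger: 0.075 kW × 1825 h = 136.875 kWh
Total energy = 155.972333… kWh
Cost = 155.972333… × $0.17 = $26.52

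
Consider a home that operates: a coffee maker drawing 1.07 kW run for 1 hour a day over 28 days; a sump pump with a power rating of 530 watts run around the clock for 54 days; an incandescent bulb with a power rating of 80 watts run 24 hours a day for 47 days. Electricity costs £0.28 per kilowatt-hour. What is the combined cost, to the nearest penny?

coffee maker: Runtime = 1 h/day × 28 days = 28 h
coffee maker: 1.07 kW × 28 h = 29.96 kWh
sump pump: Runtime = 24 h × 54 = 1296 h
sump pump: 0.53 kW × 1296 h = 686.88 kWh
incandescent bulb: Runtime = 24 h × 47 = 1128 h
incandescent bulb: 0.08 kW × 1128 h = 90.24 kWh
Total energy = 807.08 kWh
Cost = 807.08 × £0.28 = £225.98

£225.98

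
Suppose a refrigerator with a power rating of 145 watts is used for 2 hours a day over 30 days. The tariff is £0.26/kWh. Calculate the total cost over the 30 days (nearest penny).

£2.26

Runtime = 2 h/day × 30 days = 60 h
Energy = 0.145 kW × 60 h = 8.7 kWh
Cost = 8.7 kWh × £0.26/kWh = £2.26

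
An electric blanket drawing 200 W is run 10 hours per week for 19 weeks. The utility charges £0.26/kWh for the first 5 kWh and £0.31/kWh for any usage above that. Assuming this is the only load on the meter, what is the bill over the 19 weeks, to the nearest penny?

£11.53

Runtime = 10 h/week × 19 weeks = 190 h
Energy = 0.2 kW × 190 h = 38 kWh
Tier 1 (0–5 kWh): 5 × £0.26 = £1.3
Above 5 kWh: 33 × £0.31 = £10.23
Bill = £11.53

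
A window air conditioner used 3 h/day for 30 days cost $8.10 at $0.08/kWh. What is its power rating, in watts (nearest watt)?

Energy = $8.10 ÷ $0.08/kWh = 101.25 kWh
Runtime = 3 h/day × 30 days = 90 h
Power = 101.25 kWh ÷ 90 h = 1.125 kW = 1125 W

1125 W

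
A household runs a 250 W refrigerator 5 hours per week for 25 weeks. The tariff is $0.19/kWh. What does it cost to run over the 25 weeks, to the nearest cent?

Runtime = 5 h/week × 25 weeks = 125 h
Energy = 0.25 kW × 125 h = 31.25 kWh
Cost = 31.25 kWh × $0.19/kWh = $5.94

$5.94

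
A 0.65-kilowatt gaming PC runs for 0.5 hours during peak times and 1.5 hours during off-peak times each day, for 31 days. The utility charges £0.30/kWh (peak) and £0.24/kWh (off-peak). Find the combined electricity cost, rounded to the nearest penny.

Peak energy = 0.65 kW × 0.5 h × 31 = 10.075 kWh
Off-peak energy = 0.65 kW × 1.5 h × 31 = 30.225 kWh
Cost = 10.075 × £0.30 + 30.225 × £0.24 = £3.0225 + £7.254 = £10.28

£10.28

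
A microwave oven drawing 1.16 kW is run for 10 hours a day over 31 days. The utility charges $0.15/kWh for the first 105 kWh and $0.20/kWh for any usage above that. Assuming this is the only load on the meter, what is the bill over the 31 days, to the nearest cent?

Runtime = 10 h/day × 31 days = 310 h
Energy = 1.16 kW × 310 h = 359.6 kWh
Tier 1 (0–105 kWh): 105 × $0.15 = $15.75
Above 105 kWh: 254.6 × $0.20 = $50.92
Bill = $66.67

$66.67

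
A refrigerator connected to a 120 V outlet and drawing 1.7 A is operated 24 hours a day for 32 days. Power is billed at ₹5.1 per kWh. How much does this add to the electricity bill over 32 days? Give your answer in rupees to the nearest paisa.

₹799.03

Power = 1.7 A × 120 V = 204 W = 0.204 kW
Runtime = 24 h × 32 = 768 h
Energy = 0.204 kW × 768 h = 156.672 kWh
Cost = 156.672 kWh × ₹5.1/kWh = ₹799.03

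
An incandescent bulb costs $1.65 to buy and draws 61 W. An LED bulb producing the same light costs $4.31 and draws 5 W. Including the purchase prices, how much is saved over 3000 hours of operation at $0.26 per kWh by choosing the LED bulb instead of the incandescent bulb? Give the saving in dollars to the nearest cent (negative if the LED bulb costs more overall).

incandescent bulb: $1.65 + (61/1000) kW × 3000 h × $0.26 = $1.65 + $47.58 = $49.23
LED bulb: $4.31 + (5/1000) kW × 3000 h × $0.26 = $4.31 + $3.9 = $8.21
Saving = $49.23 − $8.21 = $41.02

$41.02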